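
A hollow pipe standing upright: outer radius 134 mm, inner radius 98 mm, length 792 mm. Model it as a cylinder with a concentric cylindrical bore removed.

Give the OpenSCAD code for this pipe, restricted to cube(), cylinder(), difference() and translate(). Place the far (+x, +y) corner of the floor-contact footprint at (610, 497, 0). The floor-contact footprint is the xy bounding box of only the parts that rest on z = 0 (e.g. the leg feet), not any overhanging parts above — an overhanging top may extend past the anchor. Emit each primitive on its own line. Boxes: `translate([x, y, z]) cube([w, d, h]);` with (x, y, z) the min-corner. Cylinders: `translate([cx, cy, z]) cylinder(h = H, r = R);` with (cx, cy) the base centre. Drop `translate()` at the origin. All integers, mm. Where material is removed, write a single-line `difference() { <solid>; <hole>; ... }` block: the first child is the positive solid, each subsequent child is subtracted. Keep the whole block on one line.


difference() { translate([476, 363, 0]) cylinder(h = 792, r = 134); translate([476, 363, 0]) cylinder(h = 792, r = 98); }


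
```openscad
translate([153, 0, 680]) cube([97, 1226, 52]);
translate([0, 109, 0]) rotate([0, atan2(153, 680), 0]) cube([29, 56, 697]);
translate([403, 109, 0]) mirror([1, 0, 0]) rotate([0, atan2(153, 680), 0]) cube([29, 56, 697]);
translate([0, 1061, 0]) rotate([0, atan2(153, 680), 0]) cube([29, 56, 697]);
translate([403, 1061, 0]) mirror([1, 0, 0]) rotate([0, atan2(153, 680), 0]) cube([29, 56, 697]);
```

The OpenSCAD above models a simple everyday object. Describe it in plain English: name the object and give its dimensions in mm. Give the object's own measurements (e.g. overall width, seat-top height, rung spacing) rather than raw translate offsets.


A sawhorse. A 97×1226×52 mm beam (x, y, z) sits on two A-frame leg pairs. Each pair is two raked legs of 29×56 mm section (56 mm along y) splaying symmetrically in x. Each leg rises 680 mm vertically over 153 mm of horizontal reach and is 697 mm long along its own axis. Every leg's outer bottom edge rests on the floor and its outer top edge meets a bottom edge of the beam — the left legs (tilting toward +x) meet the beam's −x bottom edge, the right legs (their mirror images, tilting toward −x) meet its +x bottom edge — so the leg tops tuck under the beam, the beam's underside is 680 mm above the floor, and the feet are 403 mm apart outside-to-outside with the beam centred between them. The two leg pairs are set in 109 mm from either end of the beam.


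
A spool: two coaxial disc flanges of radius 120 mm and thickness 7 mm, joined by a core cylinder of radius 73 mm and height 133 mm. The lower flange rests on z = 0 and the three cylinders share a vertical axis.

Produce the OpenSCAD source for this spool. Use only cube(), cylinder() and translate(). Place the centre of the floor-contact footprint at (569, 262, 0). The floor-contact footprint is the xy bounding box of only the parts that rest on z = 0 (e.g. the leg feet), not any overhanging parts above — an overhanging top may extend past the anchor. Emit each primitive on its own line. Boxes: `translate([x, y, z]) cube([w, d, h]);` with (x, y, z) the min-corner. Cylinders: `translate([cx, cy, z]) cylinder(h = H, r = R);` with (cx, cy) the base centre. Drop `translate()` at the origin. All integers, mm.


translate([569, 262, 0]) cylinder(h = 7, r = 120);
translate([569, 262, 7]) cylinder(h = 133, r = 73);
translate([569, 262, 140]) cylinder(h = 7, r = 120);


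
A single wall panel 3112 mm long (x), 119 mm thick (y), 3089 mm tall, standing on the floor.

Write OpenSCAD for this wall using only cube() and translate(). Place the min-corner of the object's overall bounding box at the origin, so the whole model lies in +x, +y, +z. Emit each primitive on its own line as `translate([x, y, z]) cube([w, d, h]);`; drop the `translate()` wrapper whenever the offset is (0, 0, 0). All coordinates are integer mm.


cube([3112, 119, 3089]);


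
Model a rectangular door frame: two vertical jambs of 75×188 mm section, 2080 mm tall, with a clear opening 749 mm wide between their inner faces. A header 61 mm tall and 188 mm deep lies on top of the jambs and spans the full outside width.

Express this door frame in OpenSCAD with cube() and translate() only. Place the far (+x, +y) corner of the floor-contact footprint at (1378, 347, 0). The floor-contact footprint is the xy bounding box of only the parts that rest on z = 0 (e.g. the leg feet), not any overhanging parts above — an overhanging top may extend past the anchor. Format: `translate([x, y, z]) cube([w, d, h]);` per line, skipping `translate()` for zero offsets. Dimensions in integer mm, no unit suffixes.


translate([479, 159, 0]) cube([75, 188, 2080]);
translate([1303, 159, 0]) cube([75, 188, 2080]);
translate([479, 159, 2080]) cube([899, 188, 61]);


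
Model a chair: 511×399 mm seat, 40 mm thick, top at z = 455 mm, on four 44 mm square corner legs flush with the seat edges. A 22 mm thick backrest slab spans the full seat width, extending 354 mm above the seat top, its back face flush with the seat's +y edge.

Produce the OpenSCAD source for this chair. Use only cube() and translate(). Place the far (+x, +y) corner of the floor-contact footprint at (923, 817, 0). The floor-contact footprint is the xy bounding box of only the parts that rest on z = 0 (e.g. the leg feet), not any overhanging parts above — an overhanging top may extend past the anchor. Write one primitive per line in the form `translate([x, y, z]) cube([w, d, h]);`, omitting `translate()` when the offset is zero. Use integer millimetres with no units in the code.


translate([412, 418, 415]) cube([511, 399, 40]);
translate([412, 418, 0]) cube([44, 44, 415]);
translate([879, 418, 0]) cube([44, 44, 415]);
translate([412, 773, 0]) cube([44, 44, 415]);
translate([879, 773, 0]) cube([44, 44, 415]);
translate([412, 795, 455]) cube([511, 22, 354]);


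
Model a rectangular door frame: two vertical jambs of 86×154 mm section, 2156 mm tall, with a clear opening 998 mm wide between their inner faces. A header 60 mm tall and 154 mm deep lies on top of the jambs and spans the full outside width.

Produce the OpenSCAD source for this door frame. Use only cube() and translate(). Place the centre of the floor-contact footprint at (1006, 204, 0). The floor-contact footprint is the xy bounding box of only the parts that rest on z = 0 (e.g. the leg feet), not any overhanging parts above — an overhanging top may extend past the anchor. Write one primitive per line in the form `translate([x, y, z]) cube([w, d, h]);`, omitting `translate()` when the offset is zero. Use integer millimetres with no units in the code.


translate([421, 127, 0]) cube([86, 154, 2156]);
translate([1505, 127, 0]) cube([86, 154, 2156]);
translate([421, 127, 2156]) cube([1170, 154, 60]);


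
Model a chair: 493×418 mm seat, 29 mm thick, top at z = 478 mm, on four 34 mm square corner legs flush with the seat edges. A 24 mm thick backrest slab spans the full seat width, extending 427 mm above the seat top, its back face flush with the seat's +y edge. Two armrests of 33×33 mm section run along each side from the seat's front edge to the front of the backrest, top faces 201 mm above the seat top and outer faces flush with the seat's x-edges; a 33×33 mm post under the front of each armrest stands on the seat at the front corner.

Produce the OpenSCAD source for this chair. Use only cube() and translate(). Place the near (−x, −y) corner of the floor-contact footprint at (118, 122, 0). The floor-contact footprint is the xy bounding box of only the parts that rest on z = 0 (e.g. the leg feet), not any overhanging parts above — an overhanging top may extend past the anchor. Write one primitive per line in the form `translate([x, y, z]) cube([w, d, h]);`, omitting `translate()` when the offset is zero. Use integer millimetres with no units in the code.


// leg_h = 478 - 29 = 449
// arm post h = 201 - 33 = 168
translate([118, 122, 449]) cube([493, 418, 29]);
translate([118, 122, 0]) cube([34, 34, 449]);
translate([577, 122, 0]) cube([34, 34, 449]);
translate([118, 506, 0]) cube([34, 34, 449]);
translate([577, 506, 0]) cube([34, 34, 449]);
translate([118, 516, 478]) cube([493, 24, 427]);
translate([118, 122, 646]) cube([33, 394, 33]);
translate([578, 122, 646]) cube([33, 394, 33]);
translate([118, 122, 478]) cube([33, 33, 168]);
translate([578, 122, 478]) cube([33, 33, 168]);


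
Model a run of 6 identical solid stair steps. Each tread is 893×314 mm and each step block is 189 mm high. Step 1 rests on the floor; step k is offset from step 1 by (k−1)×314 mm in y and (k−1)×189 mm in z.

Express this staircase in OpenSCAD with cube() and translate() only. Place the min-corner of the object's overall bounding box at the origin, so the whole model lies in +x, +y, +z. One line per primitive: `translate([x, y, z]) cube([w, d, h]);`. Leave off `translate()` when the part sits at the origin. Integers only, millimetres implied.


cube([893, 314, 189]);
translate([0, 314, 189]) cube([893, 314, 189]);
translate([0, 628, 378]) cube([893, 314, 189]);
translate([0, 942, 567]) cube([893, 314, 189]);
translate([0, 1256, 756]) cube([893, 314, 189]);
translate([0, 1570, 945]) cube([893, 314, 189]);


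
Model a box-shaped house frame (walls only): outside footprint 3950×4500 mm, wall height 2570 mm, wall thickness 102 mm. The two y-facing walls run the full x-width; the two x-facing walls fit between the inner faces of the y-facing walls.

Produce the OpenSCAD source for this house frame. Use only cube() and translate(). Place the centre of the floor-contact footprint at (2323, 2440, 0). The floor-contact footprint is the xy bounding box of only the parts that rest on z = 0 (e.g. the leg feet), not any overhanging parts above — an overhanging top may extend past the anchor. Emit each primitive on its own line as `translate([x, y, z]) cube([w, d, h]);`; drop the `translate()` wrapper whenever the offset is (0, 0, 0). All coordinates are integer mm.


translate([348, 190, 0]) cube([3950, 102, 2570]);
translate([348, 4588, 0]) cube([3950, 102, 2570]);
translate([348, 292, 0]) cube([102, 4296, 2570]);
translate([4196, 292, 0]) cube([102, 4296, 2570]);


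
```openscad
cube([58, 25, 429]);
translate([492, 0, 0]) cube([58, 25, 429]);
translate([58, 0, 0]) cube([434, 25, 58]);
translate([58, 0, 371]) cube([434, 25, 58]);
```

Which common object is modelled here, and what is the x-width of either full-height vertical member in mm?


A picture frame. The border width is 58 mm.

Four thin pieces enclosing a rectangular opening — a picture frame. The two full-height stiles are 429 mm tall; the top rail sits at z = 371 and is 58 mm tall, so the border above the opening is 429 − 371 = 58 mm, matching the stile x-width.


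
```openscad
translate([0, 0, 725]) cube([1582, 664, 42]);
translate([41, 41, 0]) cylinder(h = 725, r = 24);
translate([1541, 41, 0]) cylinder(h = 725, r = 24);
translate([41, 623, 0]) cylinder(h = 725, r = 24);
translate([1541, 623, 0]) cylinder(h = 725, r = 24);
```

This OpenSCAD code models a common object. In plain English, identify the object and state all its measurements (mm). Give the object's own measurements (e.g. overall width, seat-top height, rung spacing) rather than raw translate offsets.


A rectangular dining table. The top is 1582×664×42 mm with its upper surface at z = 767 mm. It stands on four round legs of 48 mm diameter, each leg's bounding box inset 17 mm from the nearest pair of top edges, running from the floor to the underside of the top.


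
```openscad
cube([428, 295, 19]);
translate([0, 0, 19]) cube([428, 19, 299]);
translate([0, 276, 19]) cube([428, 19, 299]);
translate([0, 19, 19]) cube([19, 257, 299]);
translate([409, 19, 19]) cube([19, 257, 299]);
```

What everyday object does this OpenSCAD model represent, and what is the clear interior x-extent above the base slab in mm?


An open box. The internal width is 390 mm.

A 428×295 base slab with four walls standing on it — an open box. The base is 428 mm wide and the walls are 19 mm thick, so the internal width is 428 − 2 × 19 = 390 mm.


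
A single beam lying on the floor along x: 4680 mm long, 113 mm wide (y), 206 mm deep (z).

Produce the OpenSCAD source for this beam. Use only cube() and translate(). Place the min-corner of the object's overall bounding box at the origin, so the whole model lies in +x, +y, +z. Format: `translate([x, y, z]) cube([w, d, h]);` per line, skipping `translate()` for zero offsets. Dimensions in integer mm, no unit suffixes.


cube([4680, 113, 206]);


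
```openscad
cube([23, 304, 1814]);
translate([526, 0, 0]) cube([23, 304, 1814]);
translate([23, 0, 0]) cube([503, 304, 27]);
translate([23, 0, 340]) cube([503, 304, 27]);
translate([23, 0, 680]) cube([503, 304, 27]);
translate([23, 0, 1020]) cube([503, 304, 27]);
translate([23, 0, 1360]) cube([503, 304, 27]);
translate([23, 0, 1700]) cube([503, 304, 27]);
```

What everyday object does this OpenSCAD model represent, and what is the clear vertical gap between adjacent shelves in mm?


A bookshelf. The clear shelf gap is 313 mm.

Two tall side panels with 6 horizontal boards between them — a bookshelf. The first two shelf undersides are at z = 0 and z = 340; with shelf thickness 27, the clear gap is 340 − 0 − 27 = 313 mm.


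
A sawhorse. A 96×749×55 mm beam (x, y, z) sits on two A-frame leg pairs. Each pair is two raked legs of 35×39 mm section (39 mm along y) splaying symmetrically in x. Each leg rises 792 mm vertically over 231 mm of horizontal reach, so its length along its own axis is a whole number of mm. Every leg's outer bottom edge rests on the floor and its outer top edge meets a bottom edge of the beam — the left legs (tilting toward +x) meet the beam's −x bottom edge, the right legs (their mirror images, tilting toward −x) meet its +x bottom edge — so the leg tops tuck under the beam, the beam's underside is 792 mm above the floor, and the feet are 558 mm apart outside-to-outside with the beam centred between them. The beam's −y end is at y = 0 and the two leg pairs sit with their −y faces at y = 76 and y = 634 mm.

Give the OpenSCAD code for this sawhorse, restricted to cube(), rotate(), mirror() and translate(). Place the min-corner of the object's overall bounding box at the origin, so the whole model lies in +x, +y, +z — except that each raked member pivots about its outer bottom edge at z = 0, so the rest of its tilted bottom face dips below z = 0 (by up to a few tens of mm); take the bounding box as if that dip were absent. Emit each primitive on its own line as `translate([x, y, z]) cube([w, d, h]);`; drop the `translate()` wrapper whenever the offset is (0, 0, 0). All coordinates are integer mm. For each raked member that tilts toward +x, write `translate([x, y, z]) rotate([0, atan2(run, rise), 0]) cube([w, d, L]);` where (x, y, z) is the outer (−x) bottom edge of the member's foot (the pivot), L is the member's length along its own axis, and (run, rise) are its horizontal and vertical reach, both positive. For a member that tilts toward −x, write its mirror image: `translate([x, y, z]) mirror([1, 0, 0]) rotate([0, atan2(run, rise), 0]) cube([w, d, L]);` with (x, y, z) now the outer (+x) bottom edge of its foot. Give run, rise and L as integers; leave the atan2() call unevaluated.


translate([231, 0, 792]) cube([96, 749, 55]);
translate([0, 76, 0]) rotate([0, atan2(231, 792), 0]) cube([35, 39, 825]);
translate([558, 76, 0]) mirror([1, 0, 0]) rotate([0, atan2(231, 792), 0]) cube([35, 39, 825]);
translate([0, 634, 0]) rotate([0, atan2(231, 792), 0]) cube([35, 39, 825]);
translate([558, 634, 0]) mirror([1, 0, 0]) rotate([0, atan2(231, 792), 0]) cube([35, 39, 825]);


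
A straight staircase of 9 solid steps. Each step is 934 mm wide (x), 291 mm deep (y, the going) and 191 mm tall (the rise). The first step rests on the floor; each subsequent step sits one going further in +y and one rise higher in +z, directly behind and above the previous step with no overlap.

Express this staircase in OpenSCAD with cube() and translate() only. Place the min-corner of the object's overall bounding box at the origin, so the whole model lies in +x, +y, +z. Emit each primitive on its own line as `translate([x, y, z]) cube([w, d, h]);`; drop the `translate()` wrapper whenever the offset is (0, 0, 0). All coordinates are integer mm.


cube([934, 291, 191]);
translate([0, 291, 191]) cube([934, 291, 191]);
translate([0, 582, 382]) cube([934, 291, 191]);
translate([0, 873, 573]) cube([934, 291, 191]);
translate([0, 1164, 764]) cube([934, 291, 191]);
translate([0, 1455, 955]) cube([934, 291, 191]);
translate([0, 1746, 1146]) cube([934, 291, 191]);
translate([0, 2037, 1337]) cube([934, 291, 191]);
translate([0, 2328, 1528]) cube([934, 291, 191]);


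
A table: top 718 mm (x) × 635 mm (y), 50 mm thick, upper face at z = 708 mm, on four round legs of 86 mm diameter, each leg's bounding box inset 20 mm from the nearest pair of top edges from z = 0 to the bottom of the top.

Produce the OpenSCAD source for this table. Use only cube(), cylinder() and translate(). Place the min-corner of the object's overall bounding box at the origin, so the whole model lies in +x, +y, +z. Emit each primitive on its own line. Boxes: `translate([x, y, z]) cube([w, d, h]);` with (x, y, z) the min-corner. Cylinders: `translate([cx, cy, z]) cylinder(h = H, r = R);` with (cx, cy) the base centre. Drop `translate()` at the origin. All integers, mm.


// leg_h = 708 - 50 = 658
translate([0, 0, 658]) cube([718, 635, 50]);
translate([63, 63, 0]) cylinder(h = 658, r = 43);
translate([655, 63, 0]) cylinder(h = 658, r = 43);
translate([63, 572, 0]) cylinder(h = 658, r = 43);
translate([655, 572, 0]) cylinder(h = 658, r = 43);


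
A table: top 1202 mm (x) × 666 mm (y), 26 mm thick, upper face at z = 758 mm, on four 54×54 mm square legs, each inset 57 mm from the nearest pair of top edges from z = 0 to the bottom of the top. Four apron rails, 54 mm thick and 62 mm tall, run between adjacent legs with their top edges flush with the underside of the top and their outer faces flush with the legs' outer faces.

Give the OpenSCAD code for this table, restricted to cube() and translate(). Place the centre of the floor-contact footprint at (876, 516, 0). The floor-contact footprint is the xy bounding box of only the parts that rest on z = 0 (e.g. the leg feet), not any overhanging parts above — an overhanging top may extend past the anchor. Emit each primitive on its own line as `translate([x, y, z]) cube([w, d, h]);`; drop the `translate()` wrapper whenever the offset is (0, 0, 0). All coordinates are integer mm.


translate([275, 183, 732]) cube([1202, 666, 26]);
translate([332, 240, 0]) cube([54, 54, 732]);
translate([1366, 240, 0]) cube([54, 54, 732]);
translate([332, 738, 0]) cube([54, 54, 732]);
translate([1366, 738, 0]) cube([54, 54, 732]);
translate([386, 240, 670]) cube([980, 54, 62]);
translate([386, 738, 670]) cube([980, 54, 62]);
translate([332, 294, 670]) cube([54, 444, 62]);
translate([1366, 294, 670]) cube([54, 444, 62]);


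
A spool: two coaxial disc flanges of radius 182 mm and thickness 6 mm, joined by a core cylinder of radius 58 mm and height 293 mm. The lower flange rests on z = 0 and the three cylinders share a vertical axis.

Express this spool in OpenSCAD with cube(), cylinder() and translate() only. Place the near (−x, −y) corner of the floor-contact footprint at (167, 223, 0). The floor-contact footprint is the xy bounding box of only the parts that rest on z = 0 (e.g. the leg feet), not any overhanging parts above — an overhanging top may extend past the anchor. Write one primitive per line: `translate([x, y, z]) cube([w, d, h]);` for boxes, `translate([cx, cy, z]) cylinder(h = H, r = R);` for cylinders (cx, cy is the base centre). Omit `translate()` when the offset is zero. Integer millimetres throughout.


translate([349, 405, 0]) cylinder(h = 6, r = 182);
translate([349, 405, 6]) cylinder(h = 293, r = 58);
translate([349, 405, 299]) cylinder(h = 6, r = 182);


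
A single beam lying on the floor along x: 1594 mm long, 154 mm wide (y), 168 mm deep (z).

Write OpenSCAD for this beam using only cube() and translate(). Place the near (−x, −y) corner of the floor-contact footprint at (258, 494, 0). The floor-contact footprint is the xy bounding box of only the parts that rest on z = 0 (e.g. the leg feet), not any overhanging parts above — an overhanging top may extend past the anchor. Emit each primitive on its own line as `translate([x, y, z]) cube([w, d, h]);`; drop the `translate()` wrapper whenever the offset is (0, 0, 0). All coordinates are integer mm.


translate([258, 494, 0]) cube([1594, 154, 168]);


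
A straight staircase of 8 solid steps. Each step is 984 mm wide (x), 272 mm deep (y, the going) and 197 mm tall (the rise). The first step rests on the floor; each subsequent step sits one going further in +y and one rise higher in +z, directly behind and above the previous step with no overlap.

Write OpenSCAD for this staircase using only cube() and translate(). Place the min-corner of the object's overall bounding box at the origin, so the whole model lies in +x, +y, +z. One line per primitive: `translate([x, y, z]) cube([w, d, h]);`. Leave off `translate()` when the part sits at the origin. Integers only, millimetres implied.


cube([984, 272, 197]);
translate([0, 272, 197]) cube([984, 272, 197]);
translate([0, 544, 394]) cube([984, 272, 197]);
translate([0, 816, 591]) cube([984, 272, 197]);
translate([0, 1088, 788]) cube([984, 272, 197]);
translate([0, 1360, 985]) cube([984, 272, 197]);
translate([0, 1632, 1182]) cube([984, 272, 197]);
translate([0, 1904, 1379]) cube([984, 272, 197]);


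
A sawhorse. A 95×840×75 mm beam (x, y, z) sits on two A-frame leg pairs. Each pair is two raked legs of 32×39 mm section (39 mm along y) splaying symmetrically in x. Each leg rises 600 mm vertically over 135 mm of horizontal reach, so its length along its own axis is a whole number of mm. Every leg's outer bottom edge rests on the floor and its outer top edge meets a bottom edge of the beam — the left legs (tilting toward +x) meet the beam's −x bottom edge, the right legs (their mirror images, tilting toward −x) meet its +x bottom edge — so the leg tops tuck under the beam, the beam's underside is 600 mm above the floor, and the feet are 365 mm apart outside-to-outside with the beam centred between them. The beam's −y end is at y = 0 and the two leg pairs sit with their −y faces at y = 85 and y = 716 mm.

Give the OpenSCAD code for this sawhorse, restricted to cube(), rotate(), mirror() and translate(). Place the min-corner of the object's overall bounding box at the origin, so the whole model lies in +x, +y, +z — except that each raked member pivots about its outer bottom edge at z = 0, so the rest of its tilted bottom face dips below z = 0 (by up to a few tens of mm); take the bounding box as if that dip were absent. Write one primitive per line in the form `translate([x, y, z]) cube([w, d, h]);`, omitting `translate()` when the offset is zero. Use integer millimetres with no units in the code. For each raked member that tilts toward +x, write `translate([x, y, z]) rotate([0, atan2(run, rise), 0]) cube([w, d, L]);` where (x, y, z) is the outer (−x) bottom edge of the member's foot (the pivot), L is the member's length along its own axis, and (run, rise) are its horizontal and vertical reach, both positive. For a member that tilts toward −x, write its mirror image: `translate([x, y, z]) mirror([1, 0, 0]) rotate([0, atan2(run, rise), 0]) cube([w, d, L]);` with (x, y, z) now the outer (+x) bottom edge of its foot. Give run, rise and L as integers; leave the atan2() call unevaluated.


translate([135, 0, 600]) cube([95, 840, 75]);
translate([0, 85, 0]) rotate([0, atan2(135, 600), 0]) cube([32, 39, 615]);
translate([365, 85, 0]) mirror([1, 0, 0]) rotate([0, atan2(135, 600), 0]) cube([32, 39, 615]);
translate([0, 716, 0]) rotate([0, atan2(135, 600), 0]) cube([32, 39, 615]);
translate([365, 716, 0]) mirror([1, 0, 0]) rotate([0, atan2(135, 600), 0]) cube([32, 39, 615]);


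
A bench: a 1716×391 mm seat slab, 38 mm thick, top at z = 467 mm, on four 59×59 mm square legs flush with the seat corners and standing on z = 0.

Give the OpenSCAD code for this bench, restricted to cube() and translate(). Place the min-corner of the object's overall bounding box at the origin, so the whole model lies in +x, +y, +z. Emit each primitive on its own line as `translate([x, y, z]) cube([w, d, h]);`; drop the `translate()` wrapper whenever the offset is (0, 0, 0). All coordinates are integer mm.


translate([0, 0, 429]) cube([1716, 391, 38]);
cube([59, 59, 429]);
translate([0, 332, 0]) cube([59, 59, 429]);
translate([1657, 0, 0]) cube([59, 59, 429]);
translate([1657, 332, 0]) cube([59, 59, 429]);


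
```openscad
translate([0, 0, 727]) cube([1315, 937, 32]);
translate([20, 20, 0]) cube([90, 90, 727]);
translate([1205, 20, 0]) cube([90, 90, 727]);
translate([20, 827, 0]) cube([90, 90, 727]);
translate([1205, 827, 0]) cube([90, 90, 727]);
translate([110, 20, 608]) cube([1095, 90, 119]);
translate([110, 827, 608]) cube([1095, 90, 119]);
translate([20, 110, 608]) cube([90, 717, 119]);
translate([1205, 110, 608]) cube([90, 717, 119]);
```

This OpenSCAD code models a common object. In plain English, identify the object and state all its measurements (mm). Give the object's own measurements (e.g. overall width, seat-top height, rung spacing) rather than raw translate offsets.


A table: top 1315 mm (x) × 937 mm (y), 32 mm thick, upper face at z = 759 mm, on four 90×90 mm square legs, each inset 20 mm from the nearest pair of top edges from z = 0 to the bottom of the top. Four apron rails, 90 mm thick and 119 mm tall, run between adjacent legs with their top edges flush with the underside of the top and their outer faces flush with the legs' outer faces.


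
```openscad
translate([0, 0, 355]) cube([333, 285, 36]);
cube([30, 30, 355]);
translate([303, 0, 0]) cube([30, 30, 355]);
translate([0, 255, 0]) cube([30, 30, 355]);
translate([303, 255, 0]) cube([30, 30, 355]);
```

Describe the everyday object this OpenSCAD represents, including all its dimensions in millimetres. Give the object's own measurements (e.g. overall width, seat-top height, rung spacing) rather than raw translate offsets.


A four-legged stool. The seat is a 333×285×36 mm slab whose top surface is at z = 391 mm; four square legs, each 30×30 mm in cross-section, run from the floor (z = 0) to the underside of the seat, each flush with a corner of the seat.


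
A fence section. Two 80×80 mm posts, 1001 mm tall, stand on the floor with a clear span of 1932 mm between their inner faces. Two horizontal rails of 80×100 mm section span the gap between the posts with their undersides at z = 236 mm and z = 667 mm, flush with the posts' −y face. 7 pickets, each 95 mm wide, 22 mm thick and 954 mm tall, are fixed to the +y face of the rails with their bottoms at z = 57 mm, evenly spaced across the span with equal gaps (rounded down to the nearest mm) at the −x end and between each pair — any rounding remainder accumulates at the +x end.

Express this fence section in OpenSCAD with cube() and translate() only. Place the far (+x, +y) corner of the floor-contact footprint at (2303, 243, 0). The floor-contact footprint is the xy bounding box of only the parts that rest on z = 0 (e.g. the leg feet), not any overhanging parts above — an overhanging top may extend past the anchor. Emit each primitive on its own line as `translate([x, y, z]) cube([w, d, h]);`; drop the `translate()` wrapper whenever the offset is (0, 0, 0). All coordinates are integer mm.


translate([211, 163, 0]) cube([80, 80, 1001]);
translate([2223, 163, 0]) cube([80, 80, 1001]);
translate([291, 163, 236]) cube([1932, 80, 100]);
translate([291, 163, 667]) cube([1932, 80, 100]);
translate([449, 243, 57]) cube([95, 22, 954]);
translate([702, 243, 57]) cube([95, 22, 954]);
translate([955, 243, 57]) cube([95, 22, 954]);
translate([1208, 243, 57]) cube([95, 22, 954]);
translate([1461, 243, 57]) cube([95, 22, 954]);
translate([1714, 243, 57]) cube([95, 22, 954]);
translate([1967, 243, 57]) cube([95, 22, 954]);


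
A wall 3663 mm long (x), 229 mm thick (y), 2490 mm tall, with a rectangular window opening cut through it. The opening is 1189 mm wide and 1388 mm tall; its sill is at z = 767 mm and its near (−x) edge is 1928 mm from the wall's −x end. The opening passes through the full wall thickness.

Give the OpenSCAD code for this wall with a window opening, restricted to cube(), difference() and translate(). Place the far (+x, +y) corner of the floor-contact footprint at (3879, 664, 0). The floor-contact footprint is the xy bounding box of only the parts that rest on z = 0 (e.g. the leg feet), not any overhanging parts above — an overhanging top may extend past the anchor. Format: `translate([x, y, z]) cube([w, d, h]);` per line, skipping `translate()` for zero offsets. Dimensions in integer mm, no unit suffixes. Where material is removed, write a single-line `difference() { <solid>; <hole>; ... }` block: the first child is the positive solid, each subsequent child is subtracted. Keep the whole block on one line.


difference() { translate([216, 435, 0]) cube([3663, 229, 2490]); translate([2144, 435, 767]) cube([1189, 229, 1388]); }


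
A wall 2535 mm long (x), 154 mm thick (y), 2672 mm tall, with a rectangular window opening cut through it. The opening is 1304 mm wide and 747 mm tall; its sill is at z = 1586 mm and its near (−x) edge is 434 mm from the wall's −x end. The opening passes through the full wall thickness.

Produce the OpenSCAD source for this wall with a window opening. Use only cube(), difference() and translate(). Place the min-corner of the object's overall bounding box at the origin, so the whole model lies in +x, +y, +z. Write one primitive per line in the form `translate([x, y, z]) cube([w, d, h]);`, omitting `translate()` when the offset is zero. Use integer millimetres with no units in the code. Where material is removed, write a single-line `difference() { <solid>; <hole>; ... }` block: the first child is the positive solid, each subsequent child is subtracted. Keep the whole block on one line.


difference() { cube([2535, 154, 2672]); translate([434, 0, 1586]) cube([1304, 154, 747]); }


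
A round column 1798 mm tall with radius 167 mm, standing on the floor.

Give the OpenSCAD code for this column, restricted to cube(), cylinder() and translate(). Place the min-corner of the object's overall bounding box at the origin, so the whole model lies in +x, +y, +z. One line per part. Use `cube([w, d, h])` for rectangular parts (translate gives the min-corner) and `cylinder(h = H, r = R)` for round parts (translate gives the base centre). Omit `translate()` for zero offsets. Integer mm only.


translate([167, 167, 0]) cylinder(h = 1798, r = 167);


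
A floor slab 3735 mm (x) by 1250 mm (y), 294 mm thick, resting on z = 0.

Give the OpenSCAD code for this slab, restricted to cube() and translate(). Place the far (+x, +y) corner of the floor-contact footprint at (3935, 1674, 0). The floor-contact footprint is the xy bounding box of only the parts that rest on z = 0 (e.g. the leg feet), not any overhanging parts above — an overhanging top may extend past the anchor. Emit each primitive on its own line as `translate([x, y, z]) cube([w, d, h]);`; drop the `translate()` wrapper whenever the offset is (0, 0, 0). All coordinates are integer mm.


translate([200, 424, 0]) cube([3735, 1250, 294]);


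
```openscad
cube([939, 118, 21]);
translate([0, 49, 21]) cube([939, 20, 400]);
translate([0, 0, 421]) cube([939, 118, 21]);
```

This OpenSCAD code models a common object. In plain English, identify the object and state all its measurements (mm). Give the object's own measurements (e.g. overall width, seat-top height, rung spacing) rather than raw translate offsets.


An I-beam lying along x, 939 mm long. Overall section height 442 mm. Two flanges 118 mm wide (y) and 21 mm thick, one on the floor and one at the top; a web 20 mm thick runs between them, centred on the flange width.


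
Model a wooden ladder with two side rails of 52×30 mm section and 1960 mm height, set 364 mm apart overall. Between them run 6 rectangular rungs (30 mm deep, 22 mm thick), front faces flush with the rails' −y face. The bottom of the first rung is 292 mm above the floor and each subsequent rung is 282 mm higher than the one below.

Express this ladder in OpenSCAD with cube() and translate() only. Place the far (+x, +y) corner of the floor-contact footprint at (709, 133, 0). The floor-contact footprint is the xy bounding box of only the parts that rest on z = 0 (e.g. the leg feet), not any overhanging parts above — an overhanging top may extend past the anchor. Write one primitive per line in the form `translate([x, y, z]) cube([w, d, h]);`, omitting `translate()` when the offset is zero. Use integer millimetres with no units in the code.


translate([345, 103, 0]) cube([52, 30, 1960]);
translate([657, 103, 0]) cube([52, 30, 1960]);
translate([397, 103, 292]) cube([260, 30, 22]);
translate([397, 103, 574]) cube([260, 30, 22]);
translate([397, 103, 856]) cube([260, 30, 22]);
translate([397, 103, 1138]) cube([260, 30, 22]);
translate([397, 103, 1420]) cube([260, 30, 22]);
translate([397, 103, 1702]) cube([260, 30, 22]);


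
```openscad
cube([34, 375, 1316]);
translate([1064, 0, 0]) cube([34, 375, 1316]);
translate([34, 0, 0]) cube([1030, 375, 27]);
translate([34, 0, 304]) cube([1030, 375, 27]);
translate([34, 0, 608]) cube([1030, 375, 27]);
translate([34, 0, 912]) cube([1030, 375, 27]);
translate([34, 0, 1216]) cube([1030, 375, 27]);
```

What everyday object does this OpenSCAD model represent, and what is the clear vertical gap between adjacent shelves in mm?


A bookshelf. The clear shelf gap is 277 mm.

Two tall side panels with 5 horizontal boards between them — a bookshelf. The first two shelf undersides are at z = 0 and z = 304; with shelf thickness 27, the clear gap is 304 − 0 − 27 = 277 mm.


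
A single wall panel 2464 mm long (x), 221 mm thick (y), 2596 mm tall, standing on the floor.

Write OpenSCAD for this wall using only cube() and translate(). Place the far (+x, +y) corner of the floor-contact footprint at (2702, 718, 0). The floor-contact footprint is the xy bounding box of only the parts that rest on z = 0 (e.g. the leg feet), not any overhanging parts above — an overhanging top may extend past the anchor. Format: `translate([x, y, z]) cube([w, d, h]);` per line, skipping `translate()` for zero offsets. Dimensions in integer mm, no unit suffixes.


translate([238, 497, 0]) cube([2464, 221, 2596]);


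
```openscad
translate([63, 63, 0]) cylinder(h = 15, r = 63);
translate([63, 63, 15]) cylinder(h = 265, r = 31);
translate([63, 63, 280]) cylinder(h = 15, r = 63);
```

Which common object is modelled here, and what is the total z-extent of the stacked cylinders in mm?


A spool. The overall height is 295 mm.

Three coaxial cylinders, large–small–large — a spool. Two 15 mm flanges and a 265 mm core give 15 + 265 + 15 = 295 mm.


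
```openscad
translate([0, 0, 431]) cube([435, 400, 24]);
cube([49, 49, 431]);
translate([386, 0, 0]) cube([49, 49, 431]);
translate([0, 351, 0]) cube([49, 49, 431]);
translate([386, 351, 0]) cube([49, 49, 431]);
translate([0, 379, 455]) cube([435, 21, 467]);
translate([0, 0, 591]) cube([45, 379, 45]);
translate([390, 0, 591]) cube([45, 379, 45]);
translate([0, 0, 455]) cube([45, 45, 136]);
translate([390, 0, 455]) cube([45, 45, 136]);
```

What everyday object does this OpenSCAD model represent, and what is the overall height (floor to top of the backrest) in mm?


A chair. The overall height is 922 mm.

A slab on four corner posts with a tall panel at the back — a chair. The seat slab sits at z = 431 with thickness 24, and the 467 mm backrest starts at the seat top, so the overall height is 431 + 24 + 467 = 922 mm.


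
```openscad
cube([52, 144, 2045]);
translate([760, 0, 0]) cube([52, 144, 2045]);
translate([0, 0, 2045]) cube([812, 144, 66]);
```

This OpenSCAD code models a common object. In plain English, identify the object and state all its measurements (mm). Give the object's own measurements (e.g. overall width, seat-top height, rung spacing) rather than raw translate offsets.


A door frame. The clear opening is 708 mm wide and 2045 mm high. Two 52 mm wide jambs, 144 mm deep, stand either side of the opening from the floor to the top of the opening. A 66 mm thick head sits across the top of both jambs, spanning the full outside width of the frame.


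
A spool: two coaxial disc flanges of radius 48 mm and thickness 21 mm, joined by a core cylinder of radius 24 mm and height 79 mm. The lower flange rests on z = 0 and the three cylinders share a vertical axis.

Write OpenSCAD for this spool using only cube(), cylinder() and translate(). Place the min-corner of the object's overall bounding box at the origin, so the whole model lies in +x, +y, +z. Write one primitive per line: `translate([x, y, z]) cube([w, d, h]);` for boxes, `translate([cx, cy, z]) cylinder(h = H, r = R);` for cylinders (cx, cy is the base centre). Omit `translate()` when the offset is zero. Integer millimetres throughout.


translate([48, 48, 0]) cylinder(h = 21, r = 48);
translate([48, 48, 21]) cylinder(h = 79, r = 24);
translate([48, 48, 100]) cylinder(h = 21, r = 48);


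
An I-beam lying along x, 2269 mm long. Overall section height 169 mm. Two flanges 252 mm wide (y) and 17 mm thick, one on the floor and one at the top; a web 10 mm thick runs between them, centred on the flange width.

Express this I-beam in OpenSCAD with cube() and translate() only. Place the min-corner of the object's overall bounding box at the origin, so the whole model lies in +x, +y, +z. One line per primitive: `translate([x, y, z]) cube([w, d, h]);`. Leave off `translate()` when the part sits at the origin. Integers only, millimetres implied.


cube([2269, 252, 17]);
translate([0, 121, 17]) cube([2269, 10, 135]);
translate([0, 0, 152]) cube([2269, 252, 17]);


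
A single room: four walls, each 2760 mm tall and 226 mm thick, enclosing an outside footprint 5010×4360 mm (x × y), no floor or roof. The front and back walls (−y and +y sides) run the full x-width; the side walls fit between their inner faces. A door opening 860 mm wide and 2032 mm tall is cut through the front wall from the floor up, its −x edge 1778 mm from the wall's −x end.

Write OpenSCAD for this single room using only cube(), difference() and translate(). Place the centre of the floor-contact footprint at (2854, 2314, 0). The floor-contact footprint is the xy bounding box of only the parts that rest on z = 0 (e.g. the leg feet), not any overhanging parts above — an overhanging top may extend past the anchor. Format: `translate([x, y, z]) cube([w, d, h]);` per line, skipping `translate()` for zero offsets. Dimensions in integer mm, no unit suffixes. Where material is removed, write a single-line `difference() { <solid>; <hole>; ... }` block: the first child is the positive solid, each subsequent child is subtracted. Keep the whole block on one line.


difference() { translate([349, 134, 0]) cube([5010, 226, 2760]); translate([2127, 134, 0]) cube([860, 226, 2032]); }
translate([349, 4268, 0]) cube([5010, 226, 2760]);
translate([349, 360, 0]) cube([226, 3908, 2760]);
translate([5133, 360, 0]) cube([226, 3908, 2760]);


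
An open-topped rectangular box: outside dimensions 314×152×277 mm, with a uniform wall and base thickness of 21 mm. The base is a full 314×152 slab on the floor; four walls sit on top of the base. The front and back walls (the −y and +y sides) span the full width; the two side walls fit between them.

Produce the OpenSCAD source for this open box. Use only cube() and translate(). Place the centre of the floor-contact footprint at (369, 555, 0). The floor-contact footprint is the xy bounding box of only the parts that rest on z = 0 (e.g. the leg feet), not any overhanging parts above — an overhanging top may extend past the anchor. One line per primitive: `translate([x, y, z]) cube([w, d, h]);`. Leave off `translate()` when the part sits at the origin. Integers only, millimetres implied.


translate([212, 479, 0]) cube([314, 152, 21]);
translate([212, 479, 21]) cube([314, 21, 256]);
translate([212, 610, 21]) cube([314, 21, 256]);
translate([212, 500, 21]) cube([21, 110, 256]);
translate([505, 500, 21]) cube([21, 110, 256]);
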